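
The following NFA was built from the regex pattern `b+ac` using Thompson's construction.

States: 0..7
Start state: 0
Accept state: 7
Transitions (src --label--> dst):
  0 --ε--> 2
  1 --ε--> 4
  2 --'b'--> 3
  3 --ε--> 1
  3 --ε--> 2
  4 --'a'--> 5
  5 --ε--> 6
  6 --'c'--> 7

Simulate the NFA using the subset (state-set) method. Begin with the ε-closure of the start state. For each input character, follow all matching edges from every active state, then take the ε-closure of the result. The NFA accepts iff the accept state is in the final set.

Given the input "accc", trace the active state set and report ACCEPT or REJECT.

Answer: REJECT

Trace:
start: ε-closure({0}) = {0,2}
'a' @ 1: {}  — no active states
rest 'ccc' ignored (set empty)
end set {} — state 7 not in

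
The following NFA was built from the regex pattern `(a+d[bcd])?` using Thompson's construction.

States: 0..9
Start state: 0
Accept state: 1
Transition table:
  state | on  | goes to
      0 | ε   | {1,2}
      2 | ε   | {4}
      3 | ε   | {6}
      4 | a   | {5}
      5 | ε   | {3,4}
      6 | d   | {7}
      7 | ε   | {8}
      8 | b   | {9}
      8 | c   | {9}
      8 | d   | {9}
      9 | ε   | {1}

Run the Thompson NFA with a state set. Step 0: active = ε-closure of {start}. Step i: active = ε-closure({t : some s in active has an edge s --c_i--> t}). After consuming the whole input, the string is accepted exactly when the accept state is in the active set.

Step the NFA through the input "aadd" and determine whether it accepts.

initial (ε-close {0}): {0,1,2,4}
'a' @ 1: {3,4,5,6}
'a' @ 2: {3,4,5,6}
'd' @ 3: {7,8}
'd' @ 4: {1,9}  ✓accept
end set {1,9} — state 1 in

Answer: ACCEPT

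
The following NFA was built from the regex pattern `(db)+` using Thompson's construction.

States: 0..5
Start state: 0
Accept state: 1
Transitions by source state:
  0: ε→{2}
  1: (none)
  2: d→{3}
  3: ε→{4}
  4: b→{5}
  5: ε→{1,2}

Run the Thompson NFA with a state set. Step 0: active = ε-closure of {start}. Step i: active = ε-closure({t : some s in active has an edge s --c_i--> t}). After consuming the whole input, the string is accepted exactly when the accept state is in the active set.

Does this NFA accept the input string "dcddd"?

Answer: REJECT

Steps:
start: ε-closure({0}) = {0,2}
'd' @ 1: {3,4}
'c' @ 2: {}  — dead — no transitions
rest 'ddd' ignored (set empty)
final: {}; accept 1 not in set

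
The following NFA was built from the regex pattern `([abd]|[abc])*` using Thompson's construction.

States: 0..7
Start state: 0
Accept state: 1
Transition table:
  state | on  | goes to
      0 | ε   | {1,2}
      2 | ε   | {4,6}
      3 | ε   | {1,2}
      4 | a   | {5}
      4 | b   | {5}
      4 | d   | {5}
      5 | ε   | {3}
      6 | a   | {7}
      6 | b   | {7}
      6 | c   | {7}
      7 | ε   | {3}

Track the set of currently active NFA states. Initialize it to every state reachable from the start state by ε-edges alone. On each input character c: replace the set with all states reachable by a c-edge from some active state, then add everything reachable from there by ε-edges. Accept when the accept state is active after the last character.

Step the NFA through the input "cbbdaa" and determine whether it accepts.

start: ε-closure({0}) = {0,1,2,4,6}
'c' @ 1: {1,2,3,4,6,7}  (accept∈set)
'b' @ 2: {1,2,3,4,5,6,7}  (accept∈set)
'b' @ 3: {1,2,3,4,5,6,7}  (accept∈set)
'd' @ 4: {1,2,3,4,5,6}  (accept∈set)
'a' @ 5: {1,2,3,4,5,6,7}  (accept∈set)
'a' @ 6: {1,2,3,4,5,6,7}  (accept∈set)
final: {1,2,3,4,5,6,7}; accept 1 in set

Answer: ACCEPT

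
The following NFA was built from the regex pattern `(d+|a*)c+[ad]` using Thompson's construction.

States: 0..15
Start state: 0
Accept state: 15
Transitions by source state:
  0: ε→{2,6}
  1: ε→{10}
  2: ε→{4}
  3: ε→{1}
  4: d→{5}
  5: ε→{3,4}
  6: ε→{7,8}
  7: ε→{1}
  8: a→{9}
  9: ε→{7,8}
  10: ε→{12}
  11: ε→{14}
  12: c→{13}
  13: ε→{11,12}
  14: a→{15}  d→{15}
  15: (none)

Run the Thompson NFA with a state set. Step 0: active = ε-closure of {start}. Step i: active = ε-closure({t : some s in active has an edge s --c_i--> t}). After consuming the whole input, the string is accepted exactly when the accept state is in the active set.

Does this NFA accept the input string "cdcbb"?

Answer: REJECT

Derivation:
S₀ = ε-closure({0}) = {0,1,2,4,6,7,8,10,12}
'c' @ 1: {11,12,13,14}
'd' @ 2: {15}  ✓accept
'c' @ 3: {}  — state set empty
rest 'bb' ignored (set empty)
final: {}; accept 15 not in set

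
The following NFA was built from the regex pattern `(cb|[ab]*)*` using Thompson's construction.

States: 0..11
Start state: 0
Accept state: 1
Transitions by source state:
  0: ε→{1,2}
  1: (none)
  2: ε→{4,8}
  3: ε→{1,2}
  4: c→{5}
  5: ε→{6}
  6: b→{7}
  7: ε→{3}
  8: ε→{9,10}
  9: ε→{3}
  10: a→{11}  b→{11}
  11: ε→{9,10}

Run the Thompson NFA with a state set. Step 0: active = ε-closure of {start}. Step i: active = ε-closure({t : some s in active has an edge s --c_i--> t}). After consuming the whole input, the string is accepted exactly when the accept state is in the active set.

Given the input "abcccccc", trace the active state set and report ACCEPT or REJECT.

start: ε-closure({0}) = {0,1,2,3,4,8,9,10}
'a' @ 1: {1,2,3,4,8,9,10,11}  [accepting]
'b' @ 2: {1,2,3,4,8,9,10,11}  [accepting]
'c' @ 3: {5,6}
'c' @ 4: {}  — state set empty
rest 'cccc' ignored (set empty)
after full input: {}  (accept=1 not in)

Answer: REJECT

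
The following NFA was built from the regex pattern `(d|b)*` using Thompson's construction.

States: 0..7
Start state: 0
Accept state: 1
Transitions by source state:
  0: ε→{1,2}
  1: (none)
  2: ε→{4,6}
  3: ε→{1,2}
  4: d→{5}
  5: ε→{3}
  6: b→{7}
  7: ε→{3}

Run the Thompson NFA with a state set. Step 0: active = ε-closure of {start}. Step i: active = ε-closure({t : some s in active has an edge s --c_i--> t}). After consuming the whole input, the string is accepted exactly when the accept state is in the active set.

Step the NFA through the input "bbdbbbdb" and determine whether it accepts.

S₀ = ε-closure({0}) = {0,1,2,4,6}
'b' @ 1: {1,2,3,4,6,7}  [accepting]
'b' @ 2: {1,2,3,4,6,7}  [accepting]
'd' @ 3: {1,2,3,4,5,6}  [accepting]
'b' @ 4: {1,2,3,4,6,7}  [accepting]
'b' @ 5: {1,2,3,4,6,7}  [accepting]
'b' @ 6: {1,2,3,4,6,7}  [accepting]
'd' @ 7: {1,2,3,4,5,6}  [accepting]
'b' @ 8: {1,2,3,4,6,7}  [accepting]
after full input: {1,2,3,4,6,7}  (accept=1 in)

Answer: ACCEPT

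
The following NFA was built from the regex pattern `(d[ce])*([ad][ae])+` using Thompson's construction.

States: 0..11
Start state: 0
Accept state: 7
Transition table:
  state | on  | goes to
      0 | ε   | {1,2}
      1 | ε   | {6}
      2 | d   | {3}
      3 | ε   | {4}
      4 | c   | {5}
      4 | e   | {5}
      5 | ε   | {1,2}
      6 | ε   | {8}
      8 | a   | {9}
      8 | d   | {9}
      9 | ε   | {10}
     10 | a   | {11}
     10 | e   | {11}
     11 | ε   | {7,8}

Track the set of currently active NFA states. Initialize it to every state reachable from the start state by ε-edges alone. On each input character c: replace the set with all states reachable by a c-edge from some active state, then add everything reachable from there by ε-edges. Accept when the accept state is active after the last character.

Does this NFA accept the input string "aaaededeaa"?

Answer: ACCEPT

Trace:
start: ε-closure({0}) = {0,1,2,6,8}
'a' @ 1: {9,10}
'a' @ 2: {7,8,11}  [accepting]
'a' @ 3: {9,10}
'e' @ 4: {7,8,11}  [accepting]
'd' @ 5: {9,10}
'e' @ 6: {7,8,11}  [accepting]
'd' @ 7: {9,10}
'e' @ 8: {7,8,11}  [accepting]
'a' @ 9: {9,10}
'a' @ 10: {7,8,11}  [accepting]
after full input: {7,8,11}  (accept=7 in)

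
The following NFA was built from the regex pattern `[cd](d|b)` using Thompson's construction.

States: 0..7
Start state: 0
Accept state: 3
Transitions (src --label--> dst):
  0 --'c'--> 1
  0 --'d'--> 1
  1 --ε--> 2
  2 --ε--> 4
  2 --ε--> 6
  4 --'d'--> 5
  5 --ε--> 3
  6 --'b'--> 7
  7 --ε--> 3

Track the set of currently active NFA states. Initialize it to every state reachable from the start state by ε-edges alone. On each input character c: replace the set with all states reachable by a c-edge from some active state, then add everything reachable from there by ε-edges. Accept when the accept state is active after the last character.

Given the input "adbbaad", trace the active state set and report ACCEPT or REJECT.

S₀ = ε-closure({0}) = {0}
'a' @ 1: {}  — dead — no transitions
rest 'dbbaad' ignored (set empty)
after full input: {}  (accept=3 not in)

Answer: REJECT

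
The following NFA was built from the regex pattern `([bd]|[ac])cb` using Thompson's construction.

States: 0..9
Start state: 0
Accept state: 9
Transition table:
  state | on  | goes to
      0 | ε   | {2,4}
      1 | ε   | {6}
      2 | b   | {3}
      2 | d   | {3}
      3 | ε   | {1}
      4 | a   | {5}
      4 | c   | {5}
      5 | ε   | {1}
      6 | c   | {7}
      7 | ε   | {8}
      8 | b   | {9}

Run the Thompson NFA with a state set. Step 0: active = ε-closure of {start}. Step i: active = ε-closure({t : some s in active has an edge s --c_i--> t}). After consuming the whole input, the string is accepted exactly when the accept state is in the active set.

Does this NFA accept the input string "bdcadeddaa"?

S₀ = ε-closure({0}) = {0,2,4}
'b' @ 1: {1,3,6}
'd' @ 2: {}  — state set empty
rest 'cadeddaa' ignored (set empty)
after full input: {}  (accept=9 not in)

Answer: REJECT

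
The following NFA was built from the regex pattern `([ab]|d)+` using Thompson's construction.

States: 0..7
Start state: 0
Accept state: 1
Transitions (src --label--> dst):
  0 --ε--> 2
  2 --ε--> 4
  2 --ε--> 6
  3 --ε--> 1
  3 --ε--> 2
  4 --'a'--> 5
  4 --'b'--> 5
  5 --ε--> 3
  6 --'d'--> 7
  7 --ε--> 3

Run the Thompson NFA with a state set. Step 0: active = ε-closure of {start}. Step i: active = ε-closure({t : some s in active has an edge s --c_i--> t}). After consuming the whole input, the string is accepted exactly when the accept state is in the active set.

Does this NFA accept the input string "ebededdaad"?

Answer: REJECT

Trace:
S₀ = ε-closure({0}) = {0,2,4,6}
'e' @ 1: {}  — no active states
rest 'bededdaad' ignored (set empty)
end set {} — state 1 not in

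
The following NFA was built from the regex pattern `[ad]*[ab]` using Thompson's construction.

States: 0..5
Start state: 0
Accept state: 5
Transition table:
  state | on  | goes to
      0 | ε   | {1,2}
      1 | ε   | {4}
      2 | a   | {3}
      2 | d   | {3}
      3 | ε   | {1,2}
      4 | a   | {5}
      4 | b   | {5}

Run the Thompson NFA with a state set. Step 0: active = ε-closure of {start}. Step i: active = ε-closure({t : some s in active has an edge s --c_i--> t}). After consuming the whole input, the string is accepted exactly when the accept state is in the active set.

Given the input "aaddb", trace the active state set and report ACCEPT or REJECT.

Answer: ACCEPT

Derivation:
start: ε-closure({0}) = {0,1,2,4}
'a' @ 1: {1,2,3,4,5}  [accepting]
'a' @ 2: {1,2,3,4,5}  [accepting]
'd' @ 3: {1,2,3,4}
'd' @ 4: {1,2,3,4}
'b' @ 5: {5}  [accepting]
after full input: {5}  (accept=5 in)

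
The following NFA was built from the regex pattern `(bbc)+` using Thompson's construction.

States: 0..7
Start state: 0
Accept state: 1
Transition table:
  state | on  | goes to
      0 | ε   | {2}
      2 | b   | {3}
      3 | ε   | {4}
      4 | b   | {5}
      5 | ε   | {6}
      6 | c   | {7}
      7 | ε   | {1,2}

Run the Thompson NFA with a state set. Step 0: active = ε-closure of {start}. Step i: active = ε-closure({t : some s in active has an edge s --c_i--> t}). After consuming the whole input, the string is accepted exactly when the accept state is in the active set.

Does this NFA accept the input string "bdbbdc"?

Answer: REJECT

Steps:
start: ε-closure({0}) = {0,2}
'b' @ 1: {3,4}
'd' @ 2: {}  — dead — no transitions
rest 'bbdc' ignored (set empty)
after full input: {}  (accept=1 not in)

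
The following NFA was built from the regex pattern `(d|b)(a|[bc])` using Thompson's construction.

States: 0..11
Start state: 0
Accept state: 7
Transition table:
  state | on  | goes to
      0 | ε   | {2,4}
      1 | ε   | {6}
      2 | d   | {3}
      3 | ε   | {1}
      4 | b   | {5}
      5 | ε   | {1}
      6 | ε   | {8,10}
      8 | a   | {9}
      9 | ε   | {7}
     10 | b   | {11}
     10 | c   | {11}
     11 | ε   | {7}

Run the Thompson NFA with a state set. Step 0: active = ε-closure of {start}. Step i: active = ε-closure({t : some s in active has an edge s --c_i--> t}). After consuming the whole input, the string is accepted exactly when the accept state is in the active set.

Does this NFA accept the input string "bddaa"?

Answer: REJECT

Trace:
S₀ = ε-closure({0}) = {0,2,4}
'b' @ 1: {1,5,6,8,10}
'd' @ 2: {}  — no active states
rest 'daa' ignored (set empty)
end set {} — state 7 not in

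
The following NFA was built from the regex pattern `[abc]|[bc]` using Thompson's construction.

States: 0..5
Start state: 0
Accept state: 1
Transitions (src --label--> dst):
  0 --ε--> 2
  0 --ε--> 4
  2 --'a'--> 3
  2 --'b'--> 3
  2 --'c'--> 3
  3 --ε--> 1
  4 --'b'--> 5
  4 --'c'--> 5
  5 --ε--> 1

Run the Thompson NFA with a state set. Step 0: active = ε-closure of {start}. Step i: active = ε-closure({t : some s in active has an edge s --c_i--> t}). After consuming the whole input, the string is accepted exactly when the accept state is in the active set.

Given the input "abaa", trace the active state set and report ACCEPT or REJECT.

Answer: REJECT

Trace:
S₀ = ε-closure({0}) = {0,2,4}
'a' @ 1: {1,3}  (accept∈set)
'b' @ 2: {}  — dead — no transitions
rest 'aa' ignored (set empty)
end set {} — state 1 not in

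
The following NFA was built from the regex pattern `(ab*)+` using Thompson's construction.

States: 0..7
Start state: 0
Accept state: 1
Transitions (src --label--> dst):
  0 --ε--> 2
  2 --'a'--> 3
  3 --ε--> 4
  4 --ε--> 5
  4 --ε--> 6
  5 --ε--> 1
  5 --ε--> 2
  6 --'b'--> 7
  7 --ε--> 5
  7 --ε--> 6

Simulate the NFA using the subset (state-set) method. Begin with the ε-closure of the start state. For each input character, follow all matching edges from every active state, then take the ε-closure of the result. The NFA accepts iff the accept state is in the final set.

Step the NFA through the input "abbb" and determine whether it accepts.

initial (ε-close {0}): {0,2}
'a' @ 1: {1,2,3,4,5,6}  (accept∈set)
'b' @ 2: {1,2,5,6,7}  (accept∈set)
'b' @ 3: {1,2,5,6,7}  (accept∈set)
'b' @ 4: {1,2,5,6,7}  (accept∈set)
after full input: {1,2,5,6,7}  (accept=1 in)

Answer: ACCEPT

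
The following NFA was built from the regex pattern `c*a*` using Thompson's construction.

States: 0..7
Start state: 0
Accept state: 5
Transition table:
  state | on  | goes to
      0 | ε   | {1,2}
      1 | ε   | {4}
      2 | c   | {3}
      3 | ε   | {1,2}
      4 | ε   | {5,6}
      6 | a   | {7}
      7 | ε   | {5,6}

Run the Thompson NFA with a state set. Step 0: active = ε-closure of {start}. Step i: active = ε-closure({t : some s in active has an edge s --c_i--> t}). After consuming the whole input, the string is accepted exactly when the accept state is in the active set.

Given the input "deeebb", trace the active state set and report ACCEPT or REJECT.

Answer: REJECT

Steps:
initial (ε-close {0}): {0,1,2,4,5,6}
'd' @ 1: {}  — state set empty
rest 'eeebb' ignored (set empty)
final: {}; accept 5 not in set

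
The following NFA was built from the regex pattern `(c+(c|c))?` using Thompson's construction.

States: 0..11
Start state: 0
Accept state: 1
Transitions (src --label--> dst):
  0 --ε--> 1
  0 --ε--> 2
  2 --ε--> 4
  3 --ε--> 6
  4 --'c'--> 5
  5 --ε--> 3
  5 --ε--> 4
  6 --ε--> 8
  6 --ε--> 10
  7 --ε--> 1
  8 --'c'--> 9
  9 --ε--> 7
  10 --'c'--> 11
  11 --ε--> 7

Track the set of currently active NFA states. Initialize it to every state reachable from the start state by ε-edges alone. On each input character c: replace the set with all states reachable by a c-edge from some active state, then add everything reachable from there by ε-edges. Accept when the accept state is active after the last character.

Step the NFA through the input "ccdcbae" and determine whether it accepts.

Answer: REJECT

Derivation:
initial (ε-close {0}): {0,1,2,4}
'c' @ 1: {3,4,5,6,8,10}
'c' @ 2: {1,3,4,5,6,7,8,9,10,11}  [accepting]
'd' @ 3: {}  — no active states
rest 'cbae' ignored (set empty)
final: {}; accept 1 not in set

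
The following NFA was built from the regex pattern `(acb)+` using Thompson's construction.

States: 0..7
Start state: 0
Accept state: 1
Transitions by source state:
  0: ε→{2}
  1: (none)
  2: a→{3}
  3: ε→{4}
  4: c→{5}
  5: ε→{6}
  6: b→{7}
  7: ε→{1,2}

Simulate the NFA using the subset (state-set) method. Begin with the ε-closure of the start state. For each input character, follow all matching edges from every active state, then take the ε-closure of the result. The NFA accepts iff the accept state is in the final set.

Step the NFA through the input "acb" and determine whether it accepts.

Answer: ACCEPT

Steps:
start: ε-closure({0}) = {0,2}
'a' @ 1: {3,4}
'c' @ 2: {5,6}
'b' @ 3: {1,2,7}  ✓accept
end set {1,2,7} — state 1 in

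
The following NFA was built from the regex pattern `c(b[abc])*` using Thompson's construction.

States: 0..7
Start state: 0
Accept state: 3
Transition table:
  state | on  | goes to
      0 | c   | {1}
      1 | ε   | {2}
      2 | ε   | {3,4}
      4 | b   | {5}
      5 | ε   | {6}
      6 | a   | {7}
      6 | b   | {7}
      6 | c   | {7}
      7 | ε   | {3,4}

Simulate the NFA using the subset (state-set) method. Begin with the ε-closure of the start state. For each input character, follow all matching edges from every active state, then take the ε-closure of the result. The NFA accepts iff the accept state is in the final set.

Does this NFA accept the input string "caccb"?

Answer: REJECT

Steps:
start: ε-closure({0}) = {0}
'c' @ 1: {1,2,3,4}  (accept∈set)
'a' @ 2: {}  — dead — no transitions
rest 'ccb' ignored (set empty)
after full input: {}  (accept=3 not in)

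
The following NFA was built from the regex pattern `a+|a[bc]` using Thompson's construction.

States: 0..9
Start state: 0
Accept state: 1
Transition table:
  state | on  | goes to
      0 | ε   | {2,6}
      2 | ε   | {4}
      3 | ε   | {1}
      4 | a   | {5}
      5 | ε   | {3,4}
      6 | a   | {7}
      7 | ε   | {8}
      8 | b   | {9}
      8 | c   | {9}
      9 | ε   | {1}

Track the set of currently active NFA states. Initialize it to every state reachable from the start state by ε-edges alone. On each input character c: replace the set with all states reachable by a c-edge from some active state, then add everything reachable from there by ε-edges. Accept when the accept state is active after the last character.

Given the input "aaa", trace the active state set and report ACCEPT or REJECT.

S₀ = ε-closure({0}) = {0,2,4,6}
'a' @ 1: {1,3,4,5,7,8}  (accept∈set)
'a' @ 2: {1,3,4,5}  (accept∈set)
'a' @ 3: {1,3,4,5}  (accept∈set)
end set {1,3,4,5} — state 1 in

Answer: ACCEPT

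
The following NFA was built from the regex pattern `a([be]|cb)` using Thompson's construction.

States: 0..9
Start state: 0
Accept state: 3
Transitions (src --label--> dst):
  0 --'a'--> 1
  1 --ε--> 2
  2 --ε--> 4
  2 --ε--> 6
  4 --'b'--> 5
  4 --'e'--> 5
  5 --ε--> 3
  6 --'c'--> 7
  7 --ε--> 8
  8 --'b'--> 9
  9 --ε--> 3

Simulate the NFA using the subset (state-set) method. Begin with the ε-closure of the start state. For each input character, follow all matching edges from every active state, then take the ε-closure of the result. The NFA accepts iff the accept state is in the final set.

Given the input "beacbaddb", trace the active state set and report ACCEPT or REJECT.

Answer: REJECT

Derivation:
start: ε-closure({0}) = {0}
'b' @ 1: {}  — dead — no transitions
rest 'eacbaddb' ignored (set empty)
final: {}; accept 3 not in set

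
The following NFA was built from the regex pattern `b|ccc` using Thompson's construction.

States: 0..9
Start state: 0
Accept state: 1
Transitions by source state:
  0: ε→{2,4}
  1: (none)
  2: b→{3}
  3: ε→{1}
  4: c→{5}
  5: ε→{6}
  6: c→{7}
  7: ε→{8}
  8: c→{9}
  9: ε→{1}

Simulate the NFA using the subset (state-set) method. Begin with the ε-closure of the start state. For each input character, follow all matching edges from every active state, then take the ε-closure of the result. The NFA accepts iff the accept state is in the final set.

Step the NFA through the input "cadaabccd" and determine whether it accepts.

start: ε-closure({0}) = {0,2,4}
'c' @ 1: {5,6}
'a' @ 2: {}  — no active states
rest 'daabccd' ignored (set empty)
after full input: {}  (accept=1 not in)

Answer: REJECT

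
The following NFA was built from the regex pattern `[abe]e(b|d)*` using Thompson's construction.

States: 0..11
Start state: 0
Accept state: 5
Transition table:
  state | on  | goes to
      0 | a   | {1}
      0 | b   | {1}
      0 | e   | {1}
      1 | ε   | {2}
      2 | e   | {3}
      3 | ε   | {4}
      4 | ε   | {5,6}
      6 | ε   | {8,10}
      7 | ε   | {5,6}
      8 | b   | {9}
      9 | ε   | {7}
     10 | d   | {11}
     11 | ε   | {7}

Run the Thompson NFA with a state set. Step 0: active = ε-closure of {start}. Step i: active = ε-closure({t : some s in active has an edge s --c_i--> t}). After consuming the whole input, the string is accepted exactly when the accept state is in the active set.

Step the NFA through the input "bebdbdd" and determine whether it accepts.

Answer: ACCEPT

Derivation:
start: ε-closure({0}) = {0}
'b' @ 1: {1,2}
'e' @ 2: {3,4,5,6,8,10}  (accept∈set)
'b' @ 3: {5,6,7,8,9,10}  (accept∈set)
'd' @ 4: {5,6,7,8,10,11}  (accept∈set)
'b' @ 5: {5,6,7,8,9,10}  (accept∈set)
'd' @ 6: {5,6,7,8,10,11}  (accept∈set)
'd' @ 7: {5,6,7,8,10,11}  (accept∈set)
final: {5,6,7,8,10,11}; accept 5 in set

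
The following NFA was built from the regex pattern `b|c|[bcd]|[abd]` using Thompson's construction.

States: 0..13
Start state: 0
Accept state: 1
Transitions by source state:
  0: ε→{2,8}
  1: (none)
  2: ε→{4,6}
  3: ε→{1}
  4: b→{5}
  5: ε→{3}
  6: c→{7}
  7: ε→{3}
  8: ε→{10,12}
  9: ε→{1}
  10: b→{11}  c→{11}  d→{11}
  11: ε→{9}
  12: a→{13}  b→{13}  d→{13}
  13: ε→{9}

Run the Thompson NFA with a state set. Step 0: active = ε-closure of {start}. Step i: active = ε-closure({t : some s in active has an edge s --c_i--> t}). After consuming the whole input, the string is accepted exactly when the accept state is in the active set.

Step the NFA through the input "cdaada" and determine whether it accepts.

initial (ε-close {0}): {0,2,4,6,8,10,12}
'c' @ 1: {1,3,7,9,11}  [accepting]
'd' @ 2: {}  — state set empty
rest 'aada' ignored (set empty)
end set {} — state 1 not in

Answer: REJECT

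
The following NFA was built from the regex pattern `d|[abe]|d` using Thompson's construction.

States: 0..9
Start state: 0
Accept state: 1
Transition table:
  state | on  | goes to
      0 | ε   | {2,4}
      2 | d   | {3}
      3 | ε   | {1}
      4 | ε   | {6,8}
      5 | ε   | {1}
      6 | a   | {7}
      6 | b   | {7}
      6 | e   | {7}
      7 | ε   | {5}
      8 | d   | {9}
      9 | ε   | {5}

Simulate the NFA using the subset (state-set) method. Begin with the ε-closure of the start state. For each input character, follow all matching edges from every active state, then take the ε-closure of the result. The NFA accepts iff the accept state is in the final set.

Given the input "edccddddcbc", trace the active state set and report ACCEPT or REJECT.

initial (ε-close {0}): {0,2,4,6,8}
'e' @ 1: {1,5,7}  [accepting]
'd' @ 2: {}  — state set empty
rest 'ccddddcbc' ignored (set empty)
after full input: {}  (accept=1 not in)

Answer: REJECT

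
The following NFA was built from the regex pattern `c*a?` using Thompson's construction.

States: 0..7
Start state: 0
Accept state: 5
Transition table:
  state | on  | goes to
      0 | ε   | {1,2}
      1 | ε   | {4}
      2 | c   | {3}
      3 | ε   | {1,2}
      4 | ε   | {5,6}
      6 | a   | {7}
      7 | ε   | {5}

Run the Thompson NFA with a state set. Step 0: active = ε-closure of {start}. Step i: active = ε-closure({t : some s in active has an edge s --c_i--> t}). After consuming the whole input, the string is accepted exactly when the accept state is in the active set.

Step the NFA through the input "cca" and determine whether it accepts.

Answer: ACCEPT

Derivation:
start: ε-closure({0}) = {0,1,2,4,5,6}
'c' @ 1: {1,2,3,4,5,6}  [accepting]
'c' @ 2: {1,2,3,4,5,6}  [accepting]
'a' @ 3: {5,7}  [accepting]
after full input: {5,7}  (accept=5 in)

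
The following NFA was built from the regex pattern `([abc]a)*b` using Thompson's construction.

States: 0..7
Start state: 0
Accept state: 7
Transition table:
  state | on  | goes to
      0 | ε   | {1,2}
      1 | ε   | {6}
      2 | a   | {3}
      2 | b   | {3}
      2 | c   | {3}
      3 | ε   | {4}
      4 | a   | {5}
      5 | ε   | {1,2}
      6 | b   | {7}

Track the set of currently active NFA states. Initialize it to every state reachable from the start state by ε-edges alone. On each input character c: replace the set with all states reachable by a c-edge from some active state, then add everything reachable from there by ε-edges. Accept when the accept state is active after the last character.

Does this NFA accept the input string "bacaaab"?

S₀ = ε-closure({0}) = {0,1,2,6}
'b' @ 1: {3,4,7}  [accepting]
'a' @ 2: {1,2,5,6}
'c' @ 3: {3,4}
'a' @ 4: {1,2,5,6}
'a' @ 5: {3,4}
'a' @ 6: {1,2,5,6}
'b' @ 7: {3,4,7}  [accepting]
final: {3,4,7}; accept 7 in set

Answer: ACCEPT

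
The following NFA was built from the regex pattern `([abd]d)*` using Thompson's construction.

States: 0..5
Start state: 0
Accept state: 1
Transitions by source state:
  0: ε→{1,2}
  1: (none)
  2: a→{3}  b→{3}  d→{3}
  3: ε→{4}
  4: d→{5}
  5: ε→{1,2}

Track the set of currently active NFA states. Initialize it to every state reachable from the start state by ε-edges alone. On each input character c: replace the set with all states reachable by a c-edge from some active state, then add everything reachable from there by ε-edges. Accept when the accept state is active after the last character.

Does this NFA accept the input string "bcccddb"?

Answer: REJECT

Derivation:
start: ε-closure({0}) = {0,1,2}
'b' @ 1: {3,4}
'c' @ 2: {}  — state set empty
rest 'ccddb' ignored (set empty)
end set {} — state 1 not in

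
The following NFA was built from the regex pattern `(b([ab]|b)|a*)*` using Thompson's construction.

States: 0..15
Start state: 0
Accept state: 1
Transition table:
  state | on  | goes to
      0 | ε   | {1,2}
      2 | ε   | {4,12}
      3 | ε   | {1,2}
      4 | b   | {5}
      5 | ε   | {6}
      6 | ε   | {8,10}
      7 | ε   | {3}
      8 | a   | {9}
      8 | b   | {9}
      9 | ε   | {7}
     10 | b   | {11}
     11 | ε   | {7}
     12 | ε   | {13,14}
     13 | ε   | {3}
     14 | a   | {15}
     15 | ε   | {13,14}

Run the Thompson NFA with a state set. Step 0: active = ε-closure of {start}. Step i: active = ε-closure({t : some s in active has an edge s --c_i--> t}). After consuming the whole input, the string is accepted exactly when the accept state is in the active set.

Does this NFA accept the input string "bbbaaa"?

start: ε-closure({0}) = {0,1,2,3,4,12,13,14}
'b' @ 1: {5,6,8,10}
'b' @ 2: {1,2,3,4,7,9,11,12,13,14}  (accept∈set)
'b' @ 3: {5,6,8,10}
'a' @ 4: {1,2,3,4,7,9,12,13,14}  (accept∈set)
'a' @ 5: {1,2,3,4,12,13,14,15}  (accept∈set)
'a' @ 6: {1,2,3,4,12,13,14,15}  (accept∈set)
end set {1,2,3,4,12,13,14,15} — state 1 in

Answer: ACCEPT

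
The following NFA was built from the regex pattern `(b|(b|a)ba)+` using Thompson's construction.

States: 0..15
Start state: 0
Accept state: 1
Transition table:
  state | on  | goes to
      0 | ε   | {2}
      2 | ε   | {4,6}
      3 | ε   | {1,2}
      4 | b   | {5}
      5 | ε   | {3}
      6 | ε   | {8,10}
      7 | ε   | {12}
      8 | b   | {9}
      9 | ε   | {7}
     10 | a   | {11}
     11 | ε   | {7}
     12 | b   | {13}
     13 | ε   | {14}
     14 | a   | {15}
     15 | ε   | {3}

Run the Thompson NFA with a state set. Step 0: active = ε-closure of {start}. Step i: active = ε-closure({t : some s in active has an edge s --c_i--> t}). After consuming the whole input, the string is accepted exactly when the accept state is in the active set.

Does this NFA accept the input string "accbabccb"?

Answer: REJECT

Trace:
start: ε-closure({0}) = {0,2,4,6,8,10}
'a' @ 1: {7,11,12}
'c' @ 2: {}  — dead — no transitions
rest 'cbabccb' ignored (set empty)
end set {} — state 1 not in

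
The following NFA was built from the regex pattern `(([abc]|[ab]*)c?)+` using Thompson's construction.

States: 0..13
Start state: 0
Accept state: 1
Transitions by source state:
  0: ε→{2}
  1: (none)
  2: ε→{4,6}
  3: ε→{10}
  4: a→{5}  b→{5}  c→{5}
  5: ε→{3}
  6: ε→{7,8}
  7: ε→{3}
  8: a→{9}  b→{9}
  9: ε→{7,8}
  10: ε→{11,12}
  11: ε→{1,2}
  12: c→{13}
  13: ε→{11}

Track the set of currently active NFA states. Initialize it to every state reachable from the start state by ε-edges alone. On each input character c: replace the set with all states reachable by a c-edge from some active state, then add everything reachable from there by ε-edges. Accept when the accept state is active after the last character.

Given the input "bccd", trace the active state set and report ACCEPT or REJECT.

Answer: REJECT

Trace:
S₀ = ε-closure({0}) = {0,1,2,3,4,6,7,8,10,11,12}
'b' @ 1: {1,2,3,4,5,6,7,8,9,10,11,12}  [accepting]
'c' @ 2: {1,2,3,4,5,6,7,8,10,11,12,13}  [accepting]
'c' @ 3: {1,2,3,4,5,6,7,8,10,11,12,13}  [accepting]
'd' @ 4: {}  — no active states
end set {} — state 1 not in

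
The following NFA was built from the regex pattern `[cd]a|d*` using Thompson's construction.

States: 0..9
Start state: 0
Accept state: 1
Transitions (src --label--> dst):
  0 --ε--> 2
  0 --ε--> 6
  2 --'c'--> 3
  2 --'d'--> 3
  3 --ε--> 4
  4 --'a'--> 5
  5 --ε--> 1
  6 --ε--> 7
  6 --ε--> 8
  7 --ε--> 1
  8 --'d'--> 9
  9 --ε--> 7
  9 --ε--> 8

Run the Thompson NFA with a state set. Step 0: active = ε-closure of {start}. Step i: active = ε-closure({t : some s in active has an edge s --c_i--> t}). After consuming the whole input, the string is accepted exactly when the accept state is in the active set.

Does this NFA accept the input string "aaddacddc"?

S₀ = ε-closure({0}) = {0,1,2,6,7,8}
'a' @ 1: {}  — dead — no transitions
rest 'addacddc' ignored (set empty)
after full input: {}  (accept=1 not in)

Answer: REJECT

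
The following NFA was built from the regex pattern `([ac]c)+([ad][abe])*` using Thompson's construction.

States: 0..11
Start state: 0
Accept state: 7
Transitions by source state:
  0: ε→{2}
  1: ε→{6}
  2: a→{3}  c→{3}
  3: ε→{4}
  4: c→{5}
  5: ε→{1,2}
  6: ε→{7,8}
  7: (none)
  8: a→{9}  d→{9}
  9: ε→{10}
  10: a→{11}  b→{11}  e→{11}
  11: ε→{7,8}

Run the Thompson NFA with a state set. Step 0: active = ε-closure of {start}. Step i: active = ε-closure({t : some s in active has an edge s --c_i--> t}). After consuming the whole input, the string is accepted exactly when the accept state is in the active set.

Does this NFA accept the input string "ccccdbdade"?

start: ε-closure({0}) = {0,2}
'c' @ 1: {3,4}
'c' @ 2: {1,2,5,6,7,8}  (accept∈set)
'c' @ 3: {3,4}
'c' @ 4: {1,2,5,6,7,8}  (accept∈set)
'd' @ 5: {9,10}
'b' @ 6: {7,8,11}  (accept∈set)
'd' @ 7: {9,10}
'a' @ 8: {7,8,11}  (accept∈set)
'd' @ 9: {9,10}
'e' @ 10: {7,8,11}  (accept∈set)
after full input: {7,8,11}  (accept=7 in)

Answer: ACCEPT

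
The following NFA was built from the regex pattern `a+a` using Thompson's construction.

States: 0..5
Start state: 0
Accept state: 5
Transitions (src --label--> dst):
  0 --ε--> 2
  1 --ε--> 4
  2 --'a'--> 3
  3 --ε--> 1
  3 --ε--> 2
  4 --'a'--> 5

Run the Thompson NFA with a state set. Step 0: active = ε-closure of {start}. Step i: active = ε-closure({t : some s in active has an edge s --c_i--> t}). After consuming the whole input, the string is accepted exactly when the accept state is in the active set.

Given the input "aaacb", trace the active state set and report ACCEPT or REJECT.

S₀ = ε-closure({0}) = {0,2}
'a' @ 1: {1,2,3,4}
'a' @ 2: {1,2,3,4,5}  [accepting]
'a' @ 3: {1,2,3,4,5}  [accepting]
'c' @ 4: {}  — no active states
rest 'b' ignored (set empty)
after full input: {}  (accept=5 not in)

Answer: REJECT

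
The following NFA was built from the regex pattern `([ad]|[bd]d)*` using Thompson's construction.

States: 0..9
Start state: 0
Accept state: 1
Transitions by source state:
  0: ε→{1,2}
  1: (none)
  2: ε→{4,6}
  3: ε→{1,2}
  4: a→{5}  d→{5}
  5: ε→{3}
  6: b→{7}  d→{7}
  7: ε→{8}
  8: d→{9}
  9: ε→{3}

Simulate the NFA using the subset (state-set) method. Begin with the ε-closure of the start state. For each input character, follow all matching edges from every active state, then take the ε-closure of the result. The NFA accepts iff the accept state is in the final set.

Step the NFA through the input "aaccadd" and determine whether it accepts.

start: ε-closure({0}) = {0,1,2,4,6}
'a' @ 1: {1,2,3,4,5,6}  (accept∈set)
'a' @ 2: {1,2,3,4,5,6}  (accept∈set)
'c' @ 3: {}  — no active states
rest 'cadd' ignored (set empty)
after full input: {}  (accept=1 not in)

Answer: REJECT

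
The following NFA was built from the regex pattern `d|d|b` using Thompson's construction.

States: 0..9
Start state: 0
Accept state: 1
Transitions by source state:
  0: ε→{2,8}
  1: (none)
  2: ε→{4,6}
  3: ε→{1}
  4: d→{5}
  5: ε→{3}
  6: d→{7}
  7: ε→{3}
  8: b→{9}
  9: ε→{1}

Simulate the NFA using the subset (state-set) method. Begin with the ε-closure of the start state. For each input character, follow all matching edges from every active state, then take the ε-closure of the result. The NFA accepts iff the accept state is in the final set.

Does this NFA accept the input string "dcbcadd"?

start: ε-closure({0}) = {0,2,4,6,8}
'd' @ 1: {1,3,5,7}  (accept∈set)
'c' @ 2: {}  — state set empty
rest 'bcadd' ignored (set empty)
end set {} — state 1 not in

Answer: REJECT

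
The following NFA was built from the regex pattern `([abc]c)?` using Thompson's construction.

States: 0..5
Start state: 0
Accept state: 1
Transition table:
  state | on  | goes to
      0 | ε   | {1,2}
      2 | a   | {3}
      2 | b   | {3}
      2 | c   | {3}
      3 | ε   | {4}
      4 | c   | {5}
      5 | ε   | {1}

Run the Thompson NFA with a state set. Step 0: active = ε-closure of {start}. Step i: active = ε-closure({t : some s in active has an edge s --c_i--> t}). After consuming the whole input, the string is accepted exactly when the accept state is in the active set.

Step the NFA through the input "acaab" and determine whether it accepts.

Answer: REJECT

Steps:
initial (ε-close {0}): {0,1,2}
'a' @ 1: {3,4}
'c' @ 2: {1,5}  [accepting]
'a' @ 3: {}  — no active states
rest 'ab' ignored (set empty)
end set {} — state 1 not in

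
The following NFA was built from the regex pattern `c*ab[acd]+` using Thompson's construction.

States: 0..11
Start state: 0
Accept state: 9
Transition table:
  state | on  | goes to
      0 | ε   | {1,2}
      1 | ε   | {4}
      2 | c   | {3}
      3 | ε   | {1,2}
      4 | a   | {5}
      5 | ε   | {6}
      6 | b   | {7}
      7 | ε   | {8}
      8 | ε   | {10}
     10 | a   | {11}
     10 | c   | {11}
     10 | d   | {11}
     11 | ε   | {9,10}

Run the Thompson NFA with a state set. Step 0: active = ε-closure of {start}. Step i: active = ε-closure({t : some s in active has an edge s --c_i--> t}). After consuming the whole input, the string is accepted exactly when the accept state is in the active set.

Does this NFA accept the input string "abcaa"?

Answer: ACCEPT

Derivation:
start: ε-closure({0}) = {0,1,2,4}
'a' @ 1: {5,6}
'b' @ 2: {7,8,10}
'c' @ 3: {9,10,11}  ✓accept
'a' @ 4: {9,10,11}  ✓accept
'a' @ 5: {9,10,11}  ✓accept
end set {9,10,11} — state 9 in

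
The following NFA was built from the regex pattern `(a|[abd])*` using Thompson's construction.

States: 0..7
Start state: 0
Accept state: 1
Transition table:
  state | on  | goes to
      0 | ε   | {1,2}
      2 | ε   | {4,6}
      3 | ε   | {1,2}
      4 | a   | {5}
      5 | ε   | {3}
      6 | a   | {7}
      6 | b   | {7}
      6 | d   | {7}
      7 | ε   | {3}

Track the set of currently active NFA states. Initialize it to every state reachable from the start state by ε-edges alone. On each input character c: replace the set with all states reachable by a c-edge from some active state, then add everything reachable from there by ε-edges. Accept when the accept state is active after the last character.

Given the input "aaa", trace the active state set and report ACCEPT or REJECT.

initial (ε-close {0}): {0,1,2,4,6}
'a' @ 1: {1,2,3,4,5,6,7}  [accepting]
'a' @ 2: {1,2,3,4,5,6,7}  [accepting]
'a' @ 3: {1,2,3,4,5,6,7}  [accepting]
end set {1,2,3,4,5,6,7} — state 1 in

Answer: ACCEPT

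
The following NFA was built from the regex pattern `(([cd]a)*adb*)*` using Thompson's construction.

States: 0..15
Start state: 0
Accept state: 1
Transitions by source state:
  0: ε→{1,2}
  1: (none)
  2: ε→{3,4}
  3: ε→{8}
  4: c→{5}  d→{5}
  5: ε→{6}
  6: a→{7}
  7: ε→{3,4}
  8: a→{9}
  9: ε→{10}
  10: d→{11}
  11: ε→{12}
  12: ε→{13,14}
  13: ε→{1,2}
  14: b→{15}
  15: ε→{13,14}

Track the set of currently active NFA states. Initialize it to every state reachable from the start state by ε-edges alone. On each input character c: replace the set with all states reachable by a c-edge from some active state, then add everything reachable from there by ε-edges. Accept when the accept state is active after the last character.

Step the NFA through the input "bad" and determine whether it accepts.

S₀ = ε-closure({0}) = {0,1,2,3,4,8}
'b' @ 1: {}  — state set empty
rest 'ad' ignored (set empty)
final: {}; accept 1 not in set

Answer: REJECT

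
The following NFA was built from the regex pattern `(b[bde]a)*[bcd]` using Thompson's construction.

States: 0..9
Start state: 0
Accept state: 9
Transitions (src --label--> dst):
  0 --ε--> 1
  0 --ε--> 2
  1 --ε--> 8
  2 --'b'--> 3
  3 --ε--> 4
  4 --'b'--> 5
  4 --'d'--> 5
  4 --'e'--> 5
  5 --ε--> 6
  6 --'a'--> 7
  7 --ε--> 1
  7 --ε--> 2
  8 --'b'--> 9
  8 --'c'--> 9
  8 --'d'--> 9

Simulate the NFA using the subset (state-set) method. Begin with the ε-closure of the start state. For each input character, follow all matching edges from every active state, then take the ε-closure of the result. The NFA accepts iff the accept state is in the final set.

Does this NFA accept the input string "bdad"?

Answer: ACCEPT

Trace:
S₀ = ε-closure({0}) = {0,1,2,8}
'b' @ 1: {3,4,9}  ✓accept
'd' @ 2: {5,6}
'a' @ 3: {1,2,7,8}
'd' @ 4: {9}  ✓accept
final: {9}; accept 9 in set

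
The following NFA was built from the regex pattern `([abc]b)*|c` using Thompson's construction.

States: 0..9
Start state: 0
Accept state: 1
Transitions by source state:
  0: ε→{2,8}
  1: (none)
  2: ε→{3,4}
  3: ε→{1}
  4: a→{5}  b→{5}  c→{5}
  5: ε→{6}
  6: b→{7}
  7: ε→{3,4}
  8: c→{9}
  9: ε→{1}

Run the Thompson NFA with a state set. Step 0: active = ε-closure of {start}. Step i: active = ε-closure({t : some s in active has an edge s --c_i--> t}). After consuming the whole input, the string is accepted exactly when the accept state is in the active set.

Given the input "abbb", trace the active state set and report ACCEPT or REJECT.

Answer: ACCEPT

Trace:
start: ε-closure({0}) = {0,1,2,3,4,8}
'a' @ 1: {5,6}
'b' @ 2: {1,3,4,7}  ✓accept
'b' @ 3: {5,6}
'b' @ 4: {1,3,4,7}  ✓accept
final: {1,3,4,7}; accept 1 in set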